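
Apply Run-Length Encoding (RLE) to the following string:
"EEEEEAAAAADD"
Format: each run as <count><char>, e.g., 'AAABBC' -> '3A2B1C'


Scanning runs left to right:
  i=0: run of 'E' x 5 -> '5E'
  i=5: run of 'A' x 5 -> '5A'
  i=10: run of 'D' x 2 -> '2D'

RLE = 5E5A2D


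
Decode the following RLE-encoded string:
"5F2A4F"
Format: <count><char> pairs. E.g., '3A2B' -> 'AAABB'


Expanding each <count><char> pair:
  5F -> 'FFFFF'
  2A -> 'AA'
  4F -> 'FFFF'

Decoded = FFFFFAAFFFF


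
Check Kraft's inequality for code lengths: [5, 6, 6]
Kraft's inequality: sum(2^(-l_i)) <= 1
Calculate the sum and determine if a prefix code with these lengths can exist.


Sum = 2^(-5) + 2^(-6) + 2^(-6)
    = 0.03125 + 0.015625 + 0.015625
    = 4/64 = 0.0625
Since 0.0625 <= 1, Kraft's inequality IS satisfied.
A prefix code with these lengths CAN exist.

Kraft sum = 0.0625. Satisfied.


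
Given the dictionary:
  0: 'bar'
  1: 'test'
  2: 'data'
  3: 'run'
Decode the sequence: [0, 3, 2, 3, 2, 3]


Look up each index in the dictionary:
  0 -> 'bar'
  3 -> 'run'
  2 -> 'data'
  3 -> 'run'
  2 -> 'data'
  3 -> 'run'

Decoded: "bar run data run data run"


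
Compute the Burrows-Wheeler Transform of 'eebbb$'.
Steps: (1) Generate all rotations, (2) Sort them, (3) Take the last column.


Rotations (sorted):
  0: $eebbb -> last char: b
  1: b$eebb -> last char: b
  2: bb$eeb -> last char: b
  3: bbb$ee -> last char: e
  4: ebbb$e -> last char: e
  5: eebbb$ -> last char: $


BWT = bbbee$


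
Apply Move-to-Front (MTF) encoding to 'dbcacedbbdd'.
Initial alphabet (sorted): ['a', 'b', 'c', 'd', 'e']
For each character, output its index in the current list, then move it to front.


MTF encoding:
'd': index 3 in ['a', 'b', 'c', 'd', 'e'] -> ['d', 'a', 'b', 'c', 'e']
'b': index 2 in ['d', 'a', 'b', 'c', 'e'] -> ['b', 'd', 'a', 'c', 'e']
'c': index 3 in ['b', 'd', 'a', 'c', 'e'] -> ['c', 'b', 'd', 'a', 'e']
'a': index 3 in ['c', 'b', 'd', 'a', 'e'] -> ['a', 'c', 'b', 'd', 'e']
'c': index 1 in ['a', 'c', 'b', 'd', 'e'] -> ['c', 'a', 'b', 'd', 'e']
'e': index 4 in ['c', 'a', 'b', 'd', 'e'] -> ['e', 'c', 'a', 'b', 'd']
'd': index 4 in ['e', 'c', 'a', 'b', 'd'] -> ['d', 'e', 'c', 'a', 'b']
'b': index 4 in ['d', 'e', 'c', 'a', 'b'] -> ['b', 'd', 'e', 'c', 'a']
'b': index 0 in ['b', 'd', 'e', 'c', 'a'] -> ['b', 'd', 'e', 'c', 'a']
'd': index 1 in ['b', 'd', 'e', 'c', 'a'] -> ['d', 'b', 'e', 'c', 'a']
'd': index 0 in ['d', 'b', 'e', 'c', 'a'] -> ['d', 'b', 'e', 'c', 'a']


Output: [3, 2, 3, 3, 1, 4, 4, 4, 0, 1, 0]


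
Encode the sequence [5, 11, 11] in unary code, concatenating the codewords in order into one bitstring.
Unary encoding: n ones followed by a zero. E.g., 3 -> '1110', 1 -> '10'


Encode each number as n ones followed by a terminating 0:
  5 -> 111110 (6 bits)
  11 -> 111111111110 (12 bits)
  11 -> 111111111110 (12 bits)
Total length = 6 + 12 + 12 = 30 bits.

Unary([5, 11, 11]) = 111110111111111110111111111110 (30 bits)


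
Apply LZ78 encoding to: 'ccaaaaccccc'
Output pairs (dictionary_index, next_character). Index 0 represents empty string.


LZ78 encoding steps:
Dictionary: {0: ''}
Step 1: w='' (idx 0), next='c' -> output (0, 'c'), add 'c' as idx 1
Step 2: w='c' (idx 1), next='a' -> output (1, 'a'), add 'ca' as idx 2
Step 3: w='' (idx 0), next='a' -> output (0, 'a'), add 'a' as idx 3
Step 4: w='a' (idx 3), next='a' -> output (3, 'a'), add 'aa' as idx 4
Step 5: w='c' (idx 1), next='c' -> output (1, 'c'), add 'cc' as idx 5
Step 6: w='cc' (idx 5), next='c' -> output (5, 'c'), add 'ccc' as idx 6


Encoded: [(0, 'c'), (1, 'a'), (0, 'a'), (3, 'a'), (1, 'c'), (5, 'c')]


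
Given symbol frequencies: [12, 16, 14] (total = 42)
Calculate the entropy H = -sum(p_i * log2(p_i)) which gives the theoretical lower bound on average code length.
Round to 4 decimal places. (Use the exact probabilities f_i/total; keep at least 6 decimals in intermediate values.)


Per-symbol terms -p_i * log2(p_i) with p_i = f_i/42:
  p = 12/42 = 0.285714: log2(p) = -1.807355, -p*log2(p) = 0.516387
  p = 16/42 = 0.380952: log2(p) = -1.392317, -p*log2(p) = 0.530407
  p = 14/42 = 0.333333: log2(p) = -1.584963, -p*log2(p) = 0.528321
H = 0.516387 + 0.530407 + 0.528321 = 1.575115

H = 1.5751 bits/symbol


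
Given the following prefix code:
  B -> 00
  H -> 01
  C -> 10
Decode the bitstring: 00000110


Decoding step by step:
Bits 00 -> B
Bits 00 -> B
Bits 01 -> H
Bits 10 -> C


Decoded message: BBHC


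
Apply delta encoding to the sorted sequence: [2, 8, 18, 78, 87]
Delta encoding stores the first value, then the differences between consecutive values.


First value: 2
Deltas:
  8 - 2 = 6
  18 - 8 = 10
  78 - 18 = 60
  87 - 78 = 9


Delta encoded: [2, 6, 10, 60, 9]


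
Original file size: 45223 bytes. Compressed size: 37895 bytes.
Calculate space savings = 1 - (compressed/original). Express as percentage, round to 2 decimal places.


ratio = compressed/original = 37895/45223 = 0.837959
savings = 1 - ratio = 1 - 0.837959 = 0.162041
as a percentage: 0.162041 * 100 = 16.2%

Space savings = 1 - 37895/45223 = 16.2%


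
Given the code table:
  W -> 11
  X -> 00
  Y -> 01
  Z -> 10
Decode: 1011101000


Decoding:
10 -> Z
11 -> W
10 -> Z
10 -> Z
00 -> X


Result: ZWZZX


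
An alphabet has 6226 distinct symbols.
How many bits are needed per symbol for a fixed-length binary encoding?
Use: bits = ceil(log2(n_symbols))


log2(6226) = 12.6041
Bracket: 2^12 = 4096 < 6226 <= 2^13 = 8192
So ceil(log2(6226)) = 13

bits = ceil(log2(6226)) = ceil(12.6041) = 13 bits


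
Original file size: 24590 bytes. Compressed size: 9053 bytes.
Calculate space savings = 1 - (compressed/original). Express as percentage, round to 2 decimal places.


ratio = compressed/original = 9053/24590 = 0.368158
savings = 1 - ratio = 1 - 0.368158 = 0.631842
as a percentage: 0.631842 * 100 = 63.18%

Space savings = 1 - 9053/24590 = 63.18%


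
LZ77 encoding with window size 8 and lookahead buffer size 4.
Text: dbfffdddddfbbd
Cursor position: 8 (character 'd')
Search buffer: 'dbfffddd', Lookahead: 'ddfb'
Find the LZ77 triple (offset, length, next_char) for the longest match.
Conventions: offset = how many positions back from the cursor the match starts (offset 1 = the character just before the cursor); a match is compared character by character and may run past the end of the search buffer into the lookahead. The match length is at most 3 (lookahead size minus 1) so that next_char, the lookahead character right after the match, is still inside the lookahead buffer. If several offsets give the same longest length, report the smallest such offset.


Try each offset into the search buffer:
  offset=1 (pos 7, char 'd'): match length 2
  offset=2 (pos 6, char 'd'): match length 2
  offset=3 (pos 5, char 'd'): match length 2
  offset=4 (pos 4, char 'f'): match length 0
  offset=5 (pos 3, char 'f'): match length 0
  offset=6 (pos 2, char 'f'): match length 0
  offset=7 (pos 1, char 'b'): match length 0
  offset=8 (pos 0, char 'd'): match length 1
Longest match has length 2, found at offsets 1, 2, 3; take the smallest, offset 1.
next_char = character at position 8 + 2 = 10 -> 'f'

Best match: offset=1, length=2 (matching 'dd' starting at position 7)
LZ77 triple: (1, 2, 'f')


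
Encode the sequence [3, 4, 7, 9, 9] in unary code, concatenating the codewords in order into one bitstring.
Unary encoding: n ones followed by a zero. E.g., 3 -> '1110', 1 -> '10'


Encode each number as n ones followed by a terminating 0:
  3 -> 1110 (4 bits)
  4 -> 11110 (5 bits)
  7 -> 11111110 (8 bits)
  9 -> 1111111110 (10 bits)
  9 -> 1111111110 (10 bits)
Total length = 4 + 5 + 8 + 10 + 10 = 37 bits.

Unary([3, 4, 7, 9, 9]) = 1110111101111111011111111101111111110 (37 bits)


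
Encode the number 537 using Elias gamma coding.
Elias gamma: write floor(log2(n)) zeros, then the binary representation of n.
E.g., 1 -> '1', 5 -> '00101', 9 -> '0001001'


num_bits = floor(log2(537)) + 1 = 10
leading_zeros = num_bits - 1 = 9
binary(537) = 1000011001

Elias gamma(537) = '000000000' + '1000011001' = 0000000001000011001 (19 bits)


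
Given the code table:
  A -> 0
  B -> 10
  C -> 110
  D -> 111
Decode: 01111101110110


Decoding:
0 -> A
111 -> D
110 -> C
111 -> D
0 -> A
110 -> C


Result: ADCDAC


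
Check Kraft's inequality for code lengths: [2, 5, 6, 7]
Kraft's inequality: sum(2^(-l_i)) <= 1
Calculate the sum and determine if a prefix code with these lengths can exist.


Sum = 2^(-2) + 2^(-5) + 2^(-6) + 2^(-7)
    = 0.25 + 0.03125 + 0.015625 + 0.0078125
    = 39/128 = 0.3046875
Since 0.3046875 <= 1, Kraft's inequality IS satisfied.
A prefix code with these lengths CAN exist.

Kraft sum = 0.3046875. Satisfied.


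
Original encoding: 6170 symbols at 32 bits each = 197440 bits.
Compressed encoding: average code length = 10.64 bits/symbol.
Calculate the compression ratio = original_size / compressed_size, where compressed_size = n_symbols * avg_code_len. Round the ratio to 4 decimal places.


original_size = n_symbols * orig_bits = 6170 * 32 = 197440 bits
compressed_size = n_symbols * avg_code_len = 6170 * 10.64 = 65648.8 bits
ratio = original_size / compressed_size = 197440 / 65648.8 = 3.0075

Compression ratio = 3.0075


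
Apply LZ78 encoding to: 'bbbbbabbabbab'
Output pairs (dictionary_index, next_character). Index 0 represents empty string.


LZ78 encoding steps:
Dictionary: {0: ''}
Step 1: w='' (idx 0), next='b' -> output (0, 'b'), add 'b' as idx 1
Step 2: w='b' (idx 1), next='b' -> output (1, 'b'), add 'bb' as idx 2
Step 3: w='bb' (idx 2), next='a' -> output (2, 'a'), add 'bba' as idx 3
Step 4: w='bba' (idx 3), next='b' -> output (3, 'b'), add 'bbab' as idx 4
Step 5: w='b' (idx 1), next='a' -> output (1, 'a'), add 'ba' as idx 5
Step 6: w='b' (idx 1), end of input -> output (1, '')


Encoded: [(0, 'b'), (1, 'b'), (2, 'a'), (3, 'b'), (1, 'a'), (1, '')]


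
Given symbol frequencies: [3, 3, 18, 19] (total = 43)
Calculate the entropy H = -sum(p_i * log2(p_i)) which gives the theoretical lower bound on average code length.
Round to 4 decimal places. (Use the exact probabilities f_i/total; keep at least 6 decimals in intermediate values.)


Per-symbol terms -p_i * log2(p_i) with p_i = f_i/43:
  p = 3/43 = 0.069767: log2(p) = -3.841302, -p*log2(p) = 0.267998
  p = 3/43 = 0.069767: log2(p) = -3.841302, -p*log2(p) = 0.267998
  p = 18/43 = 0.418605: log2(p) = -1.256340, -p*log2(p) = 0.525910
  p = 19/43 = 0.441860: log2(p) = -1.178337, -p*log2(p) = 0.520661
H = 0.267998 + 0.267998 + 0.525910 + 0.520661 = 1.582567

H = 1.5826 bits/symbol


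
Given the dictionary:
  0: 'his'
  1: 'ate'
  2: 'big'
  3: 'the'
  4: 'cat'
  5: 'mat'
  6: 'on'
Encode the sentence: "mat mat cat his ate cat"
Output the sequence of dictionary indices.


Look up each word in the dictionary:
  'mat' -> 5
  'mat' -> 5
  'cat' -> 4
  'his' -> 0
  'ate' -> 1
  'cat' -> 4

Encoded: [5, 5, 4, 0, 1, 4]


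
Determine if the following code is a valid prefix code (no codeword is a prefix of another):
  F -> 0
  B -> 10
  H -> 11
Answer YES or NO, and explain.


Checking each pair (does one codeword prefix another?):
  F='0' vs B='10': no prefix
  F='0' vs H='11': no prefix
  B='10' vs F='0': no prefix
  B='10' vs H='11': no prefix
  H='11' vs F='0': no prefix
  H='11' vs B='10': no prefix
No violation found over all pairs.

YES -- this is a valid prefix code. No codeword is a prefix of any other codeword.


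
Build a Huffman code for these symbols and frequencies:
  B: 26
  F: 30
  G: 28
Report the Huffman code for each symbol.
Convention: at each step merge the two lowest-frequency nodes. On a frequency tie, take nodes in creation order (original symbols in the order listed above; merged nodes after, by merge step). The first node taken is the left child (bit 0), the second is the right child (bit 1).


Huffman tree construction:
Step 1: Merge B(26) + G(28) = 54
Step 2: Merge F(30) + (B+G)(54) = 84
Read each symbol's code off the tree from the root (left child = 0, right child = 1).

Codes:
  B: 10 (length 2)
  F: 0 (length 1)
  G: 11 (length 2)
Average code length: 138/84 = 1.6429 bits/symbol


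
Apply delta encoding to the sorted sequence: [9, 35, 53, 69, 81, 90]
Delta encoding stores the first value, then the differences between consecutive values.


First value: 9
Deltas:
  35 - 9 = 26
  53 - 35 = 18
  69 - 53 = 16
  81 - 69 = 12
  90 - 81 = 9


Delta encoded: [9, 26, 18, 16, 12, 9]


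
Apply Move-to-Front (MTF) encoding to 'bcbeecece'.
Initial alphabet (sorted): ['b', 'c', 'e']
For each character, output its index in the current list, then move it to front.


MTF encoding:
'b': index 0 in ['b', 'c', 'e'] -> ['b', 'c', 'e']
'c': index 1 in ['b', 'c', 'e'] -> ['c', 'b', 'e']
'b': index 1 in ['c', 'b', 'e'] -> ['b', 'c', 'e']
'e': index 2 in ['b', 'c', 'e'] -> ['e', 'b', 'c']
'e': index 0 in ['e', 'b', 'c'] -> ['e', 'b', 'c']
'c': index 2 in ['e', 'b', 'c'] -> ['c', 'e', 'b']
'e': index 1 in ['c', 'e', 'b'] -> ['e', 'c', 'b']
'c': index 1 in ['e', 'c', 'b'] -> ['c', 'e', 'b']
'e': index 1 in ['c', 'e', 'b'] -> ['e', 'c', 'b']


Output: [0, 1, 1, 2, 0, 2, 1, 1, 1]


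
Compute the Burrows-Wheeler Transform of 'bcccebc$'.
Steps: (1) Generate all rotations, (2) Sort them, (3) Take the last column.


Rotations (sorted):
  0: $bcccebc -> last char: c
  1: bc$bccce -> last char: e
  2: bcccebc$ -> last char: $
  3: c$bccceb -> last char: b
  4: cccebc$b -> last char: b
  5: ccebc$bc -> last char: c
  6: cebc$bcc -> last char: c
  7: ebc$bccc -> last char: c


BWT = ce$bbccc


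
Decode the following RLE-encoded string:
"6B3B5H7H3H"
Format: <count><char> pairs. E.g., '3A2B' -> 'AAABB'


Expanding each <count><char> pair:
  6B -> 'BBBBBB'
  3B -> 'BBB'
  5H -> 'HHHHH'
  7H -> 'HHHHHHH'
  3H -> 'HHH'

Decoded = BBBBBBBBBHHHHHHHHHHHHHHH


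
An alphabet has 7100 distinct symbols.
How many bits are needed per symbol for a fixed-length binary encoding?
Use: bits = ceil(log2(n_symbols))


log2(7100) = 12.7936
Bracket: 2^12 = 4096 < 7100 <= 2^13 = 8192
So ceil(log2(7100)) = 13

bits = ceil(log2(7100)) = ceil(12.7936) = 13 bits


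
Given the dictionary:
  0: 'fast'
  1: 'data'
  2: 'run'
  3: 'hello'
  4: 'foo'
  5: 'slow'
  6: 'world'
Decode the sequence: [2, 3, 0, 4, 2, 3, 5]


Look up each index in the dictionary:
  2 -> 'run'
  3 -> 'hello'
  0 -> 'fast'
  4 -> 'foo'
  2 -> 'run'
  3 -> 'hello'
  5 -> 'slow'

Decoded: "run hello fast foo run hello slow"


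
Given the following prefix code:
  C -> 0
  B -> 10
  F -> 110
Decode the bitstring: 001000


Decoding step by step:
Bits 0 -> C
Bits 0 -> C
Bits 10 -> B
Bits 0 -> C
Bits 0 -> C


Decoded message: CCBCC


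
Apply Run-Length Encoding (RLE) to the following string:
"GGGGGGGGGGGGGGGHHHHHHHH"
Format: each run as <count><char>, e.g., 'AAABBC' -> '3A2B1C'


Scanning runs left to right:
  i=0: run of 'G' x 15 -> '15G'
  i=15: run of 'H' x 8 -> '8H'

RLE = 15G8H


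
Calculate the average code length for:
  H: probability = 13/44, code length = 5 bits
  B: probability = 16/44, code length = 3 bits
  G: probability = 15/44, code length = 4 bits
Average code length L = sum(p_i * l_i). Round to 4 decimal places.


Weighted contributions p_i * l_i:
  H: (13/44) * 5 = 65/44
  B: (16/44) * 3 = 48/44
  G: (15/44) * 4 = 60/44
Sum = (65 + 48 + 60)/44 = 173/44

L = 173/44 = 3.9318 bits/symbol


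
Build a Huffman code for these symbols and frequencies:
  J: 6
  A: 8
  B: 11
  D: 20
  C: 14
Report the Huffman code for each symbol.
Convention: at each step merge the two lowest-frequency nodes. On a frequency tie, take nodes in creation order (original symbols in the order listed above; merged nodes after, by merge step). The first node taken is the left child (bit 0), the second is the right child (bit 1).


Huffman tree construction:
Step 1: Merge J(6) + A(8) = 14
Step 2: Merge B(11) + C(14) = 25
Step 3: Merge (J+A)(14) + D(20) = 34
Step 4: Merge (B+C)(25) + ((J+A)+D)(34) = 59
Read each symbol's code off the tree from the root (left child = 0, right child = 1).

Codes:
  J: 100 (length 3)
  A: 101 (length 3)
  B: 00 (length 2)
  D: 11 (length 2)
  C: 01 (length 2)
Average code length: 132/59 = 2.2373 bits/symbol


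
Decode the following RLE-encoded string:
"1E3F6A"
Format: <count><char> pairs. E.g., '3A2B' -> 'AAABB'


Expanding each <count><char> pair:
  1E -> 'E'
  3F -> 'FFF'
  6A -> 'AAAAAA'

Decoded = EFFFAAAAAA


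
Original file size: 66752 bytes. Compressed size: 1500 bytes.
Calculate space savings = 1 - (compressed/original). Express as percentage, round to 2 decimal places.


ratio = compressed/original = 1500/66752 = 0.022471
savings = 1 - ratio = 1 - 0.022471 = 0.977529
as a percentage: 0.977529 * 100 = 97.75%

Space savings = 1 - 1500/66752 = 97.75%


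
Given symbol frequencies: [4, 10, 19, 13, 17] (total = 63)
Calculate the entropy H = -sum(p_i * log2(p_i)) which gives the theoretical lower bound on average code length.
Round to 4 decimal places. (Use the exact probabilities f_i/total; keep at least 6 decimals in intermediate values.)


Per-symbol terms -p_i * log2(p_i) with p_i = f_i/63:
  p = 4/63 = 0.063492: log2(p) = -3.977280, -p*log2(p) = 0.252526
  p = 10/63 = 0.158730: log2(p) = -2.655352, -p*log2(p) = 0.421484
  p = 19/63 = 0.301587: log2(p) = -1.729352, -p*log2(p) = 0.521551
  p = 13/63 = 0.206349: log2(p) = -2.276840, -p*log2(p) = 0.469824
  p = 17/63 = 0.269841: log2(p) = -1.889817, -p*log2(p) = 0.509951
H = 0.252526 + 0.421484 + 0.521551 + 0.469824 + 0.509951 = 2.175336

H = 2.1753 bits/symbol


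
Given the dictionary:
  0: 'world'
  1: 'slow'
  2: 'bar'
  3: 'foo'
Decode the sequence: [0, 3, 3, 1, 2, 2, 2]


Look up each index in the dictionary:
  0 -> 'world'
  3 -> 'foo'
  3 -> 'foo'
  1 -> 'slow'
  2 -> 'bar'
  2 -> 'bar'
  2 -> 'bar'

Decoded: "world foo foo slow bar bar bar"


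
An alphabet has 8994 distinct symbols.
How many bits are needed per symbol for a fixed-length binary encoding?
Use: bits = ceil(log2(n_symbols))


log2(8994) = 13.1347
Bracket: 2^13 = 8192 < 8994 <= 2^14 = 16384
So ceil(log2(8994)) = 14

bits = ceil(log2(8994)) = ceil(13.1347) = 14 bits


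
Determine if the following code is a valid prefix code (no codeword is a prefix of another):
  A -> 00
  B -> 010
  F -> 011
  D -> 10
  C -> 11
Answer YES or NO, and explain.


Checking each pair (does one codeword prefix another?):
  A='00' vs B='010': no prefix
  A='00' vs F='011': no prefix
  A='00' vs D='10': no prefix
  A='00' vs C='11': no prefix
  B='010' vs A='00': no prefix
  B='010' vs F='011': no prefix
  B='010' vs D='10': no prefix
  B='010' vs C='11': no prefix
  F='011' vs A='00': no prefix
  F='011' vs B='010': no prefix
  F='011' vs D='10': no prefix
  F='011' vs C='11': no prefix
  D='10' vs A='00': no prefix
  D='10' vs B='010': no prefix
  D='10' vs F='011': no prefix
  D='10' vs C='11': no prefix
  C='11' vs A='00': no prefix
  C='11' vs B='010': no prefix
  C='11' vs F='011': no prefix
  C='11' vs D='10': no prefix
No violation found over all pairs.

YES -- this is a valid prefix code. No codeword is a prefix of any other codeword.


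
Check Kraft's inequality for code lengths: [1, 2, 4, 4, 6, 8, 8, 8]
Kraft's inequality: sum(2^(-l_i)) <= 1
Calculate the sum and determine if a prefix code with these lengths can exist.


Sum = 2^(-1) + 2^(-2) + 2^(-4) + 2^(-4) + 2^(-6) + 2^(-8) + 2^(-8) + 2^(-8)
    = 0.5 + 0.25 + 0.0625 + 0.0625 + 0.015625 + 0.00390625 + 0.00390625 + 0.00390625
    = 231/256 = 0.90234375
Since 0.90234375 <= 1, Kraft's inequality IS satisfied.
A prefix code with these lengths CAN exist.

Kraft sum = 0.90234375. Satisfied.


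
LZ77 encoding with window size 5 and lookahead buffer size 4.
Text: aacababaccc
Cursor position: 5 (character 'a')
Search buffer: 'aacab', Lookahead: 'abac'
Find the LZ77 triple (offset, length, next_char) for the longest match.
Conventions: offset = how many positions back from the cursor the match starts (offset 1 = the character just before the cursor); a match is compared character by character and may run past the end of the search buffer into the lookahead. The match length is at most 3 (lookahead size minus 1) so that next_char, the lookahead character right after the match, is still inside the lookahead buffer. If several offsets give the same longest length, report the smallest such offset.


Try each offset into the search buffer:
  offset=1 (pos 4, char 'b'): match length 0
  offset=2 (pos 3, char 'a'): match length 3
  offset=3 (pos 2, char 'c'): match length 0
  offset=4 (pos 1, char 'a'): match length 1
  offset=5 (pos 0, char 'a'): match length 1
Longest match has length 3 at offset 2.
next_char = character at position 5 + 3 = 8 -> 'c'

Best match: offset=2, length=3 (matching 'aba' starting at position 3)
LZ77 triple: (2, 3, 'c')


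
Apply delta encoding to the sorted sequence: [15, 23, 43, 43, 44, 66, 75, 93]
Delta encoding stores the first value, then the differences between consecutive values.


First value: 15
Deltas:
  23 - 15 = 8
  43 - 23 = 20
  43 - 43 = 0
  44 - 43 = 1
  66 - 44 = 22
  75 - 66 = 9
  93 - 75 = 18


Delta encoded: [15, 8, 20, 0, 1, 22, 9, 18]


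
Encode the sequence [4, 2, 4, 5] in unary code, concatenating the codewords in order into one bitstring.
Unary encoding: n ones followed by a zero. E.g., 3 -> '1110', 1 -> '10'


Encode each number as n ones followed by a terminating 0:
  4 -> 11110 (5 bits)
  2 -> 110 (3 bits)
  4 -> 11110 (5 bits)
  5 -> 111110 (6 bits)
Total length = 5 + 3 + 5 + 6 = 19 bits.

Unary([4, 2, 4, 5]) = 1111011011110111110 (19 bits)


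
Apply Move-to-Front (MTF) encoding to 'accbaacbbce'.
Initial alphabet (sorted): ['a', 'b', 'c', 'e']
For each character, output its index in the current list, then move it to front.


MTF encoding:
'a': index 0 in ['a', 'b', 'c', 'e'] -> ['a', 'b', 'c', 'e']
'c': index 2 in ['a', 'b', 'c', 'e'] -> ['c', 'a', 'b', 'e']
'c': index 0 in ['c', 'a', 'b', 'e'] -> ['c', 'a', 'b', 'e']
'b': index 2 in ['c', 'a', 'b', 'e'] -> ['b', 'c', 'a', 'e']
'a': index 2 in ['b', 'c', 'a', 'e'] -> ['a', 'b', 'c', 'e']
'a': index 0 in ['a', 'b', 'c', 'e'] -> ['a', 'b', 'c', 'e']
'c': index 2 in ['a', 'b', 'c', 'e'] -> ['c', 'a', 'b', 'e']
'b': index 2 in ['c', 'a', 'b', 'e'] -> ['b', 'c', 'a', 'e']
'b': index 0 in ['b', 'c', 'a', 'e'] -> ['b', 'c', 'a', 'e']
'c': index 1 in ['b', 'c', 'a', 'e'] -> ['c', 'b', 'a', 'e']
'e': index 3 in ['c', 'b', 'a', 'e'] -> ['e', 'c', 'b', 'a']


Output: [0, 2, 0, 2, 2, 0, 2, 2, 0, 1, 3]


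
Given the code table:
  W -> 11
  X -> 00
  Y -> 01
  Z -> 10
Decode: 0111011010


Decoding:
01 -> Y
11 -> W
01 -> Y
10 -> Z
10 -> Z


Result: YWYZZ


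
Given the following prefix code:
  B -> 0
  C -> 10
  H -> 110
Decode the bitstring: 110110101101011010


Decoding step by step:
Bits 110 -> H
Bits 110 -> H
Bits 10 -> C
Bits 110 -> H
Bits 10 -> C
Bits 110 -> H
Bits 10 -> C


Decoded message: HHCHCHC


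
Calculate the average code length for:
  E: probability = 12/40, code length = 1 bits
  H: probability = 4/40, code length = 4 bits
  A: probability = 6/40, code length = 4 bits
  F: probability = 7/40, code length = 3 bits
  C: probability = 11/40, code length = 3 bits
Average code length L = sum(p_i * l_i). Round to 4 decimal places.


Weighted contributions p_i * l_i:
  E: (12/40) * 1 = 12/40
  H: (4/40) * 4 = 16/40
  A: (6/40) * 4 = 24/40
  F: (7/40) * 3 = 21/40
  C: (11/40) * 3 = 33/40
Sum = (12 + 16 + 24 + 21 + 33)/40 = 106/40

L = 106/40 = 2.6500 bits/symbol


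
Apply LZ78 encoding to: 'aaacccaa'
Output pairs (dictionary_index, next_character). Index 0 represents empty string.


LZ78 encoding steps:
Dictionary: {0: ''}
Step 1: w='' (idx 0), next='a' -> output (0, 'a'), add 'a' as idx 1
Step 2: w='a' (idx 1), next='a' -> output (1, 'a'), add 'aa' as idx 2
Step 3: w='' (idx 0), next='c' -> output (0, 'c'), add 'c' as idx 3
Step 4: w='c' (idx 3), next='c' -> output (3, 'c'), add 'cc' as idx 4
Step 5: w='aa' (idx 2), end of input -> output (2, '')


Encoded: [(0, 'a'), (1, 'a'), (0, 'c'), (3, 'c'), (2, '')]


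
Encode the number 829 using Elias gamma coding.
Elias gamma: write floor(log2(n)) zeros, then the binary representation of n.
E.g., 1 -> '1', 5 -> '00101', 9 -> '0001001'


num_bits = floor(log2(829)) + 1 = 10
leading_zeros = num_bits - 1 = 9
binary(829) = 1100111101

Elias gamma(829) = '000000000' + '1100111101' = 0000000001100111101 (19 bits)


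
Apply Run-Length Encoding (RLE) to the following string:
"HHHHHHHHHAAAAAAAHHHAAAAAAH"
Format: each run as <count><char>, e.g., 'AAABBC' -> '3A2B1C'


Scanning runs left to right:
  i=0: run of 'H' x 9 -> '9H'
  i=9: run of 'A' x 7 -> '7A'
  i=16: run of 'H' x 3 -> '3H'
  i=19: run of 'A' x 6 -> '6A'
  i=25: run of 'H' x 1 -> '1H'

RLE = 9H7A3H6A1H


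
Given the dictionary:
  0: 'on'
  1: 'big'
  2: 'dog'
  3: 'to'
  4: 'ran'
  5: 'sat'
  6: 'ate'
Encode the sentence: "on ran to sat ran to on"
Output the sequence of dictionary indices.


Look up each word in the dictionary:
  'on' -> 0
  'ran' -> 4
  'to' -> 3
  'sat' -> 5
  'ran' -> 4
  'to' -> 3
  'on' -> 0

Encoded: [0, 4, 3, 5, 4, 3, 0]


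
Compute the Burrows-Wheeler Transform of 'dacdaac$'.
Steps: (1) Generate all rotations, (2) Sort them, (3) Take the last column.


Rotations (sorted):
  0: $dacdaac -> last char: c
  1: aac$dacd -> last char: d
  2: ac$dacda -> last char: a
  3: acdaac$d -> last char: d
  4: c$dacdaa -> last char: a
  5: cdaac$da -> last char: a
  6: daac$dac -> last char: c
  7: dacdaac$ -> last char: $


BWT = cdadaac$


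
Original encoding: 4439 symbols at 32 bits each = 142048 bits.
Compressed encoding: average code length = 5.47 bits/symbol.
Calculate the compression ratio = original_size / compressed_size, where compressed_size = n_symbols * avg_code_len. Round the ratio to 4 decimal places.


original_size = n_symbols * orig_bits = 4439 * 32 = 142048 bits
compressed_size = n_symbols * avg_code_len = 4439 * 5.47 = 24281.33 bits
ratio = original_size / compressed_size = 142048 / 24281.33 = 5.8501

Compression ratio = 5.8501


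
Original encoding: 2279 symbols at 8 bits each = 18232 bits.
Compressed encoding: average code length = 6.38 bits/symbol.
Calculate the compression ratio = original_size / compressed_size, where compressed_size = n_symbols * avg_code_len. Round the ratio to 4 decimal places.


original_size = n_symbols * orig_bits = 2279 * 8 = 18232 bits
compressed_size = n_symbols * avg_code_len = 2279 * 6.38 = 14540.02 bits
ratio = original_size / compressed_size = 18232 / 14540.02 = 1.2539

Compression ratio = 1.2539


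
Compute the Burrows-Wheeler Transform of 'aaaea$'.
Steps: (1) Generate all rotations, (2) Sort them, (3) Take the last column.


Rotations (sorted):
  0: $aaaea -> last char: a
  1: a$aaae -> last char: e
  2: aaaea$ -> last char: $
  3: aaea$a -> last char: a
  4: aea$aa -> last char: a
  5: ea$aaa -> last char: a


BWT = ae$aaa


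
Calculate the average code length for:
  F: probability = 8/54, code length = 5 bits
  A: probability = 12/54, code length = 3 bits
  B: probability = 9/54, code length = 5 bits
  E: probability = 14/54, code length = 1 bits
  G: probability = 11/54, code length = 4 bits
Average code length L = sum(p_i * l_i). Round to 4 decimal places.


Weighted contributions p_i * l_i:
  F: (8/54) * 5 = 40/54
  A: (12/54) * 3 = 36/54
  B: (9/54) * 5 = 45/54
  E: (14/54) * 1 = 14/54
  G: (11/54) * 4 = 44/54
Sum = (40 + 36 + 45 + 14 + 44)/54 = 179/54

L = 179/54 = 3.3148 bits/symbol


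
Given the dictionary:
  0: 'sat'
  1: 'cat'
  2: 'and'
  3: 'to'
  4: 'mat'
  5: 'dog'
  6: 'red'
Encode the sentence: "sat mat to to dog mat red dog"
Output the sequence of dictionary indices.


Look up each word in the dictionary:
  'sat' -> 0
  'mat' -> 4
  'to' -> 3
  'to' -> 3
  'dog' -> 5
  'mat' -> 4
  'red' -> 6
  'dog' -> 5

Encoded: [0, 4, 3, 3, 5, 4, 6, 5]


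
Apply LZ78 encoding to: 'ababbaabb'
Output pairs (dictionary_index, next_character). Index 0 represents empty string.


LZ78 encoding steps:
Dictionary: {0: ''}
Step 1: w='' (idx 0), next='a' -> output (0, 'a'), add 'a' as idx 1
Step 2: w='' (idx 0), next='b' -> output (0, 'b'), add 'b' as idx 2
Step 3: w='a' (idx 1), next='b' -> output (1, 'b'), add 'ab' as idx 3
Step 4: w='b' (idx 2), next='a' -> output (2, 'a'), add 'ba' as idx 4
Step 5: w='ab' (idx 3), next='b' -> output (3, 'b'), add 'abb' as idx 5


Encoded: [(0, 'a'), (0, 'b'), (1, 'b'), (2, 'a'), (3, 'b')]


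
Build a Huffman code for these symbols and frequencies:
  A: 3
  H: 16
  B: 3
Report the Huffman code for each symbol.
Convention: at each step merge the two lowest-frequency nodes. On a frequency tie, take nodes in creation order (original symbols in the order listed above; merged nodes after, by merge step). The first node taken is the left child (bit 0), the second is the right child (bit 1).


Huffman tree construction:
Step 1: Merge A(3) + B(3) = 6
Step 2: Merge (A+B)(6) + H(16) = 22
Read each symbol's code off the tree from the root (left child = 0, right child = 1).

Codes:
  A: 00 (length 2)
  H: 1 (length 1)
  B: 01 (length 2)
Average code length: 28/22 = 1.2727 bits/symbol


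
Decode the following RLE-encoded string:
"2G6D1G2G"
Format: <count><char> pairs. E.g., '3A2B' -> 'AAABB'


Expanding each <count><char> pair:
  2G -> 'GG'
  6D -> 'DDDDDD'
  1G -> 'G'
  2G -> 'GG'

Decoded = GGDDDDDDGGG


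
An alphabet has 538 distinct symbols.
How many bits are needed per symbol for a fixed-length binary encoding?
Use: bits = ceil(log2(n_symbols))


log2(538) = 9.0715
Bracket: 2^9 = 512 < 538 <= 2^10 = 1024
So ceil(log2(538)) = 10

bits = ceil(log2(538)) = ceil(9.0715) = 10 bits


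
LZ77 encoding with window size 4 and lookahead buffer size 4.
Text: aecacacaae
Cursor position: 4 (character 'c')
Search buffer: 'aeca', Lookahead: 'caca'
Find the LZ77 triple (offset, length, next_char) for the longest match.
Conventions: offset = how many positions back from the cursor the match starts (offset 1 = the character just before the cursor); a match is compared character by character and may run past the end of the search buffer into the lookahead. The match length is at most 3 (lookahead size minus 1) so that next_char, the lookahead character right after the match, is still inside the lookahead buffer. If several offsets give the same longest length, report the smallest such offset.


Try each offset into the search buffer:
  offset=1 (pos 3, char 'a'): match length 0
  offset=2 (pos 2, char 'c'): match length 3
  offset=3 (pos 1, char 'e'): match length 0
  offset=4 (pos 0, char 'a'): match length 0
Longest match has length 3 at offset 2.
next_char = character at position 4 + 3 = 7 -> 'a'

Best match: offset=2, length=3 (matching 'cac' starting at position 2)
LZ77 triple: (2, 3, 'a')


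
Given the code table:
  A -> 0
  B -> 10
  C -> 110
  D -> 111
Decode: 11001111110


Decoding:
110 -> C
0 -> A
111 -> D
111 -> D
0 -> A


Result: CADDA


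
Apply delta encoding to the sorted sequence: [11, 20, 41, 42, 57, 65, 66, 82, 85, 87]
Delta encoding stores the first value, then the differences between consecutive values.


First value: 11
Deltas:
  20 - 11 = 9
  41 - 20 = 21
  42 - 41 = 1
  57 - 42 = 15
  65 - 57 = 8
  66 - 65 = 1
  82 - 66 = 16
  85 - 82 = 3
  87 - 85 = 2


Delta encoded: [11, 9, 21, 1, 15, 8, 1, 16, 3, 2]


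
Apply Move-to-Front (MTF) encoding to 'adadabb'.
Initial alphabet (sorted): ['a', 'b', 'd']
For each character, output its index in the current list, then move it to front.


MTF encoding:
'a': index 0 in ['a', 'b', 'd'] -> ['a', 'b', 'd']
'd': index 2 in ['a', 'b', 'd'] -> ['d', 'a', 'b']
'a': index 1 in ['d', 'a', 'b'] -> ['a', 'd', 'b']
'd': index 1 in ['a', 'd', 'b'] -> ['d', 'a', 'b']
'a': index 1 in ['d', 'a', 'b'] -> ['a', 'd', 'b']
'b': index 2 in ['a', 'd', 'b'] -> ['b', 'a', 'd']
'b': index 0 in ['b', 'a', 'd'] -> ['b', 'a', 'd']


Output: [0, 2, 1, 1, 1, 2, 0]


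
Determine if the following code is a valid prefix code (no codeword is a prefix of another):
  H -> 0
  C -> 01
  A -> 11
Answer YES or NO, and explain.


Checking each pair (does one codeword prefix another?):
  H='0' vs C='01': prefix -- VIOLATION

NO -- this is NOT a valid prefix code. H (0) is a prefix of C (01).


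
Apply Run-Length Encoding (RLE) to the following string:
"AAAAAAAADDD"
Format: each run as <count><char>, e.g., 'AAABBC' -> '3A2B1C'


Scanning runs left to right:
  i=0: run of 'A' x 8 -> '8A'
  i=8: run of 'D' x 3 -> '3D'

RLE = 8A3D


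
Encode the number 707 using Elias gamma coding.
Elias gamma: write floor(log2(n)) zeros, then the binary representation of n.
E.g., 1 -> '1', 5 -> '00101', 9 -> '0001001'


num_bits = floor(log2(707)) + 1 = 10
leading_zeros = num_bits - 1 = 9
binary(707) = 1011000011

Elias gamma(707) = '000000000' + '1011000011' = 0000000001011000011 (19 bits)


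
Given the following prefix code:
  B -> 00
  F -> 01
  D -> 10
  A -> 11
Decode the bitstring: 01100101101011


Decoding step by step:
Bits 01 -> F
Bits 10 -> D
Bits 01 -> F
Bits 01 -> F
Bits 10 -> D
Bits 10 -> D
Bits 11 -> A


Decoded message: FDFFDDA


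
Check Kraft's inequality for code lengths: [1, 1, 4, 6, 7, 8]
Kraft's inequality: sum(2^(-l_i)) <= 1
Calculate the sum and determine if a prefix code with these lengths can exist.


Sum = 2^(-1) + 2^(-1) + 2^(-4) + 2^(-6) + 2^(-7) + 2^(-8)
    = 0.5 + 0.5 + 0.0625 + 0.015625 + 0.0078125 + 0.00390625
    = 279/256 = 1.08984375
Since 1.08984375 > 1, Kraft's inequality is NOT satisfied.
A prefix code with these lengths CANNOT exist.

Kraft sum = 1.08984375. Not satisfied.


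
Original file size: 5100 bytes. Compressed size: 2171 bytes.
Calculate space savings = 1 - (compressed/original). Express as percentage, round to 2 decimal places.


ratio = compressed/original = 2171/5100 = 0.425686
savings = 1 - ratio = 1 - 0.425686 = 0.574314
as a percentage: 0.574314 * 100 = 57.43%

Space savings = 1 - 2171/5100 = 57.43%


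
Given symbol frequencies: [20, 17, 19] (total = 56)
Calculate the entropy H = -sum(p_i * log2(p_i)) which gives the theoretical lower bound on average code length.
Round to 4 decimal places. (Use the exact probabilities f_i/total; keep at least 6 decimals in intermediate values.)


Per-symbol terms -p_i * log2(p_i) with p_i = f_i/56:
  p = 20/56 = 0.357143: log2(p) = -1.485427, -p*log2(p) = 0.530510
  p = 17/56 = 0.303571: log2(p) = -1.719892, -p*log2(p) = 0.522110
  p = 19/56 = 0.339286: log2(p) = -1.559427, -p*log2(p) = 0.529091
H = 0.530510 + 0.522110 + 0.529091 = 1.581711

H = 1.5817 bits/symbol


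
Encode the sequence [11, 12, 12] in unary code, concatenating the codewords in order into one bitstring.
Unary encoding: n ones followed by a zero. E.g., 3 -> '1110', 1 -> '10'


Encode each number as n ones followed by a terminating 0:
  11 -> 111111111110 (12 bits)
  12 -> 1111111111110 (13 bits)
  12 -> 1111111111110 (13 bits)
Total length = 12 + 13 + 13 = 38 bits.

Unary([11, 12, 12]) = 11111111111011111111111101111111111110 (38 bits)


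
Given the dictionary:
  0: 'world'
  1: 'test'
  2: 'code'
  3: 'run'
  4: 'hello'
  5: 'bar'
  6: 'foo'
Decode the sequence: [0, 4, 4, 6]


Look up each index in the dictionary:
  0 -> 'world'
  4 -> 'hello'
  4 -> 'hello'
  6 -> 'foo'

Decoded: "world hello hello foo"


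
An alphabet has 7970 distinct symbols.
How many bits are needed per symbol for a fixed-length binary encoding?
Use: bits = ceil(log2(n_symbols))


log2(7970) = 12.9604
Bracket: 2^12 = 4096 < 7970 <= 2^13 = 8192
So ceil(log2(7970)) = 13

bits = ceil(log2(7970)) = ceil(12.9604) = 13 bits


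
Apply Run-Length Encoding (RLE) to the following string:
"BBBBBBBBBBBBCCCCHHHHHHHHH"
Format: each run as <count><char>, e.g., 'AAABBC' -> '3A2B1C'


Scanning runs left to right:
  i=0: run of 'B' x 12 -> '12B'
  i=12: run of 'C' x 4 -> '4C'
  i=16: run of 'H' x 9 -> '9H'

RLE = 12B4C9H


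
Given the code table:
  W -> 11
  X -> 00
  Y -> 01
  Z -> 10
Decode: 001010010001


Decoding:
00 -> X
10 -> Z
10 -> Z
01 -> Y
00 -> X
01 -> Y


Result: XZZYXY


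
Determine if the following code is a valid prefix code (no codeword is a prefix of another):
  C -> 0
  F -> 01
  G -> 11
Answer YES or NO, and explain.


Checking each pair (does one codeword prefix another?):
  C='0' vs F='01': prefix -- VIOLATION

NO -- this is NOT a valid prefix code. C (0) is a prefix of F (01).


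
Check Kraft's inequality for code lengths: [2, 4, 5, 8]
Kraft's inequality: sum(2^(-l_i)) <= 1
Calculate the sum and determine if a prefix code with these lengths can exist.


Sum = 2^(-2) + 2^(-4) + 2^(-5) + 2^(-8)
    = 0.25 + 0.0625 + 0.03125 + 0.00390625
    = 89/256 = 0.34765625
Since 0.34765625 <= 1, Kraft's inequality IS satisfied.
A prefix code with these lengths CAN exist.

Kraft sum = 0.34765625. Satisfied.


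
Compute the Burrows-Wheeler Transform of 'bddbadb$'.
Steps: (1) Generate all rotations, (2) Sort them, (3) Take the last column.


Rotations (sorted):
  0: $bddbadb -> last char: b
  1: adb$bddb -> last char: b
  2: b$bddbad -> last char: d
  3: badb$bdd -> last char: d
  4: bddbadb$ -> last char: $
  5: db$bddba -> last char: a
  6: dbadb$bd -> last char: d
  7: ddbadb$b -> last char: b


BWT = bbdd$adb


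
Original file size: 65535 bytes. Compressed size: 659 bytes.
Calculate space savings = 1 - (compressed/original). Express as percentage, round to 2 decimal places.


ratio = compressed/original = 659/65535 = 0.010056
savings = 1 - ratio = 1 - 0.010056 = 0.989944
as a percentage: 0.989944 * 100 = 98.99%

Space savings = 1 - 659/65535 = 98.99%


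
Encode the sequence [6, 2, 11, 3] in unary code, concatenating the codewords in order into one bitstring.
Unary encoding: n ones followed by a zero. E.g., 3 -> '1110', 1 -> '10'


Encode each number as n ones followed by a terminating 0:
  6 -> 1111110 (7 bits)
  2 -> 110 (3 bits)
  11 -> 111111111110 (12 bits)
  3 -> 1110 (4 bits)
Total length = 7 + 3 + 12 + 4 = 26 bits.

Unary([6, 2, 11, 3]) = 11111101101111111111101110 (26 bits)


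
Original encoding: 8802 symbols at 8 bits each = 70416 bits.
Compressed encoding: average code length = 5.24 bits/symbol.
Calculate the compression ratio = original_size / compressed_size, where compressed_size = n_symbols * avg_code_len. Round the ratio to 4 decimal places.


original_size = n_symbols * orig_bits = 8802 * 8 = 70416 bits
compressed_size = n_symbols * avg_code_len = 8802 * 5.24 = 46122.48 bits
ratio = original_size / compressed_size = 70416 / 46122.48 = 1.5267

Compression ratio = 1.5267


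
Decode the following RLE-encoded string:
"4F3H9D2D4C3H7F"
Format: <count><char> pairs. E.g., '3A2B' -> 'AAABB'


Expanding each <count><char> pair:
  4F -> 'FFFF'
  3H -> 'HHH'
  9D -> 'DDDDDDDDD'
  2D -> 'DD'
  4C -> 'CCCC'
  3H -> 'HHH'
  7F -> 'FFFFFFF'

Decoded = FFFFHHHDDDDDDDDDDDCCCCHHHFFFFFFF


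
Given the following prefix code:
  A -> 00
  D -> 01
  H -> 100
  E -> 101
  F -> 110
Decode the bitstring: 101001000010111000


Decoding step by step:
Bits 101 -> E
Bits 00 -> A
Bits 100 -> H
Bits 00 -> A
Bits 101 -> E
Bits 110 -> F
Bits 00 -> A


Decoded message: EAHAEFA


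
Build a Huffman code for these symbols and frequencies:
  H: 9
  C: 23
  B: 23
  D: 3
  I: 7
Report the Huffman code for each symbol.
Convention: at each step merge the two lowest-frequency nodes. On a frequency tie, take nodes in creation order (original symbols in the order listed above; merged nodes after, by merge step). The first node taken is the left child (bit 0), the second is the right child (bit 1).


Huffman tree construction:
Step 1: Merge D(3) + I(7) = 10
Step 2: Merge H(9) + (D+I)(10) = 19
Step 3: Merge (H+(D+I))(19) + C(23) = 42
Step 4: Merge B(23) + ((H+(D+I))+C)(42) = 65
Read each symbol's code off the tree from the root (left child = 0, right child = 1).

Codes:
  H: 100 (length 3)
  C: 11 (length 2)
  B: 0 (length 1)
  D: 1010 (length 4)
  I: 1011 (length 4)
Average code length: 136/65 = 2.0923 bits/symbol


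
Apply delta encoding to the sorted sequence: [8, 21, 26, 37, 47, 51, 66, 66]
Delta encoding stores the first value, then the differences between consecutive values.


First value: 8
Deltas:
  21 - 8 = 13
  26 - 21 = 5
  37 - 26 = 11
  47 - 37 = 10
  51 - 47 = 4
  66 - 51 = 15
  66 - 66 = 0


Delta encoded: [8, 13, 5, 11, 10, 4, 15, 0]
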